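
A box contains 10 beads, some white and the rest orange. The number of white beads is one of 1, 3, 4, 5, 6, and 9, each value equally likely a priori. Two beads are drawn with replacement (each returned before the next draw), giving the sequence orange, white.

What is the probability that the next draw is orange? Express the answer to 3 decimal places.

The likelihood of the observed sequence under each hypothesis: P(data | r = 1) = (9/10)(1/10) = 9/100; P(data | r = 3) = (7/10)(3/10) = 21/100; P(data | r = 4) = (6/10)(4/10) = 6/25; P(data | r = 5) = (5/10)(5/10) = 1/4; P(data | r = 6) = (4/10)(6/10) = 6/25; P(data | r = 9) = (1/10)(9/10) = 9/100.
The prior-weighted likelihoods are 1/6 · 9/100 = 3/200, 1/6 · 21/100 = 7/200, 1/6 · 6/25 = 1/25, 1/6 · 1/4 = 1/24, 1/6 · 6/25 = 1/25, 1/6 · 9/100 = 3/200; summing to 14/75.
The posterior is then P(r = 1 | data) = 9/112, P(r = 3 | data) = 3/16, P(r = 4 | data) = 3/14, P(r = 5 | data) = 25/112, P(r = 6 | data) = 3/14, P(r = 9 | data) = 9/112.
So P(orange next | data) = Σ P(orange next | H) P(H | data) = (9/10)(9/112) + (7/10)(3/16) + (3/5)(3/14) + (1/2)(25/112) + (2/5)(3/14) + (1/10)(9/112) = 43/80.

0.538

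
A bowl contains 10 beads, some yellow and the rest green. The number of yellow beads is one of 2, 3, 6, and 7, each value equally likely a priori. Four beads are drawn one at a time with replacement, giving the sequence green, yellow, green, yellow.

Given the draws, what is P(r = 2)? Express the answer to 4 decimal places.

0.1494

For each hypothesis, P(data | H) works out to: P(data | r = 2) = (8/10)(2/10)(8/10)(2/10) = 0.0256; P(data | r = 3) = (7/10)(3/10)(7/10)(3/10) = 0.0441; P(data | r = 6) = (4/10)(6/10)(4/10)(6/10) = 0.0576; P(data | r = 7) = (3/10)(7/10)(3/10)(7/10) = 0.0441.
Weighting by the prior gives 1/4 · 0.0256 = 0.0064, 1/4 · 0.0441 = 0.011025, 1/4 · 0.0576 = 0.0144, 1/4 · 0.0441 = 0.011025; summing to 0.04285.
Hence P(r = 2 | data) = (0.0064) / (0.04285) = 0.14936.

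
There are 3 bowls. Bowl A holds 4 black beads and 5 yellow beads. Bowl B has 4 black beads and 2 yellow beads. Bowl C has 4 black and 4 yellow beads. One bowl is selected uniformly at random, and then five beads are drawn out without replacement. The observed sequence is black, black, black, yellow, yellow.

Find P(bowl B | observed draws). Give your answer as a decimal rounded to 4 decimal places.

0.4719

Compute the likelihood of the observed sequence for each case: P(data | bowl A) = (4/9)(3/8)(2/7)(5/6)(4/5) = 0.031746; P(data | bowl B) = (4/6)(3/5)(2/4)(2/3)(1/2) = 0.066667; P(data | bowl C) = (4/8)(3/7)(2/6)(4/5)(3/4) = 0.042857.
The prior-weighted likelihoods are 1/3 · 0.031746 = 0.010582, 1/3 · 0.066667 = 0.022222, 1/3 · 0.042857 = 0.014286; these sum to 0.04709.
Hence P(bowl B | data) = (0.022222) / (0.04709) = 0.47191.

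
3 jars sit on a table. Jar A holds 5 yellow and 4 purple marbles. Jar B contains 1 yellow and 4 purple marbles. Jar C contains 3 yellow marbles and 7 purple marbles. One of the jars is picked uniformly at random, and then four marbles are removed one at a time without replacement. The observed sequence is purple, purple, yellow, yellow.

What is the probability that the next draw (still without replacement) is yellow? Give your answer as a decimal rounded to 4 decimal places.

0.4325

Compute the likelihood of the observed sequence for each case: P(data | jar A) = (4/9)(3/8)(5/7)(4/6) = 0.079365; P(data | jar B) = (4/5)(3/4)(1/3)(0/2) = 0; P(data | jar C) = (7/10)(6/9)(3/8)(2/7) = 0.05.
The prior-weighted likelihoods are 1/3 · 0.079365 = 0.026455, 1/3 · 0 = 0, 1/3 · 0.05 = 0.016667; summing to 0.043122.
Normalising, the posterior is P(jar A | data) = 0.6135, P(jar B | data) = 0, P(jar C | data) = 0.3865.
Averaging over the posterior, P(yellow next | data) = (3/5)(0.6135) + (1/6)(0.3865) = 0.43252.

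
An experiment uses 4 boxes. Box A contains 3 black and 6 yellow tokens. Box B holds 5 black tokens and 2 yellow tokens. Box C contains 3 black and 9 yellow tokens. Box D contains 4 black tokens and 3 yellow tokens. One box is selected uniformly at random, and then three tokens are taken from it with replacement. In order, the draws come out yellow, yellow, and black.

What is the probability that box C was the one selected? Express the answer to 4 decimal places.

For each hypothesis, P(data | H) works out to: P(data | box A) = (6/9)(6/9)(3/9) = 0.14815; P(data | box B) = (2/7)(2/7)(5/7) = 0.058309; P(data | box C) = (9/12)(9/12)(3/12) = 0.14062; P(data | box D) = (3/7)(3/7)(4/7) = 0.10496.
The prior-weighted likelihoods are 1/4 · 0.14815 = 0.037037, 1/4 · 0.058309 = 0.014577, 1/4 · 0.14062 = 0.035156, 1/4 · 0.10496 = 0.026239; these sum to 0.11301.
So P(box C | data) = (0.035156) / (0.11301) = 0.31109.

0.3111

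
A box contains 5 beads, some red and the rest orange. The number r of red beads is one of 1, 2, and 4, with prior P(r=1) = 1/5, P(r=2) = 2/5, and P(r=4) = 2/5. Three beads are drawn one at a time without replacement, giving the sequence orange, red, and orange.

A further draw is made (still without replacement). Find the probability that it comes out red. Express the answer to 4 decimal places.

Compute the likelihood of the observed sequence for each case: P(data | r = 1) = (4/5)(1/4)(3/3) = 1/5; P(data | r = 2) = (3/5)(2/4)(2/3) = 1/5; P(data | r = 4) = (1/5)(4/4)(0/3) = 0.
Weighting by the prior gives 1/5 · 1/5 = 1/25, 2/5 · 1/5 = 2/25, 2/5 · 0 = 0; these sum to 3/25.
The posterior is then P(r = 1 | data) = 1/3, P(r = 2 | data) = 2/3, P(r = 4 | data) = 0.
So P(red next | data) = Σ P(red next | H) P(H | data) = (0)(1/3) + (1/2)(2/3) = 1/3.

0.3333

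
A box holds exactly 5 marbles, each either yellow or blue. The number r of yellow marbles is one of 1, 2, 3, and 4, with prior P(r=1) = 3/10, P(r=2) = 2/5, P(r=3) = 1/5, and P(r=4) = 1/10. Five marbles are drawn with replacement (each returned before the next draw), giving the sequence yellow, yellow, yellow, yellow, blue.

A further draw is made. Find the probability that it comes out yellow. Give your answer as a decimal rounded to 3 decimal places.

The likelihood of the observed sequence under each hypothesis: P(data | r = 1) = (1/5)(1/5)(1/5)(1/5)(4/5) = 0.00128; P(data | r = 2) = (2/5)(2/5)(2/5)(2/5)(3/5) = 0.01536; P(data | r = 3) = (3/5)(3/5)(3/5)(3/5)(2/5) = 0.05184; P(data | r = 4) = (4/5)(4/5)(4/5)(4/5)(1/5) = 0.08192.
Multiplying each by its prior: 3/10 · 0.00128 = 0.000384, 2/5 · 0.01536 = 0.006144, 1/5 · 0.05184 = 0.010368, 1/10 · 0.08192 = 0.008192; these sum to 0.025088.
Normalising, the posterior is P(r = 1 | data) = 0.015306, P(r = 2 | data) = 0.2449, P(r = 3 | data) = 0.41327, P(r = 4 | data) = 0.32653.
The predictive probability is P(yellow next | data) = (1/5)(0.015306) + (2/5)(0.2449) + (3/5)(0.41327) + (4/5)(0.32653) = 0.6102.

0.610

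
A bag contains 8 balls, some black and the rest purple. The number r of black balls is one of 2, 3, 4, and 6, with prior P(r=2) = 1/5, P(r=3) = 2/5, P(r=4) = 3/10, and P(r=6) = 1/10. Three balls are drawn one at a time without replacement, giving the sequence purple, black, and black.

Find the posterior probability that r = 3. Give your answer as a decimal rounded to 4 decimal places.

Compute the likelihood of the observed sequence for each case: P(data | r = 2) = (6/8)(2/7)(1/6) = 1/28; P(data | r = 3) = (5/8)(3/7)(2/6) = 5/56; P(data | r = 4) = (4/8)(4/7)(3/6) = 1/7; P(data | r = 6) = (2/8)(6/7)(5/6) = 5/28.
Multiplying each by its prior: 1/5 · 1/28 = 1/140, 2/5 · 5/56 = 1/28, 3/10 · 1/7 = 3/70, 1/10 · 5/28 = 1/56; these sum to 29/280.
Therefore the posterior P(r = 3 | data) = (1/28) / (29/280) = 10/29.

0.3448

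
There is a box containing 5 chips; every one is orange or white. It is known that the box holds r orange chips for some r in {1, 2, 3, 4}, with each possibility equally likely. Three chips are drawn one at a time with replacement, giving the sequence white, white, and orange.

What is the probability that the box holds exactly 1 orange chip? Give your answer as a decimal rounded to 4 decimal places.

0.3200

Under each hypothesis, the probability of the observed sequence is: P(data | r = 1) = (4/5)(4/5)(1/5) = 16/125; P(data | r = 2) = (3/5)(3/5)(2/5) = 18/125; P(data | r = 3) = (2/5)(2/5)(3/5) = 12/125; P(data | r = 4) = (1/5)(1/5)(4/5) = 4/125.
Multiplying each by its prior: 1/4 · 16/125 = 4/125, 1/4 · 18/125 = 9/250, 1/4 · 12/125 = 3/125, 1/4 · 4/125 = 1/125; with total 1/10.
So P(r = 1 | data) = (4/125) / (1/10) = 8/25.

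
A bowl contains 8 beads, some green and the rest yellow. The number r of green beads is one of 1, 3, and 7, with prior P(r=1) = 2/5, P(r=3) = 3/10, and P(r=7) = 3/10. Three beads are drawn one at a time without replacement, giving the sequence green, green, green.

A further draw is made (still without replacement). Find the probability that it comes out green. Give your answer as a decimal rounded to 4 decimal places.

0.7778

For each hypothesis, P(data | H) works out to: P(data | r = 1) = (1/8)(0/7) = 0; P(data | r = 3) = (3/8)(2/7)(1/6) = 1/56; P(data | r = 7) = (7/8)(6/7)(5/6) = 5/8.
Multiplying each by its prior: 2/5 · 0 = 0, 3/10 · 1/56 = 3/560, 3/10 · 5/8 = 3/16; these sum to 27/140.
Dividing through by the total gives posterior P(r = 1 | data) = 0, P(r = 3 | data) = 1/36, P(r = 7 | data) = 35/36.
The predictive probability is P(green next | data) = (0)(1/36) + (4/5)(35/36) = 7/9.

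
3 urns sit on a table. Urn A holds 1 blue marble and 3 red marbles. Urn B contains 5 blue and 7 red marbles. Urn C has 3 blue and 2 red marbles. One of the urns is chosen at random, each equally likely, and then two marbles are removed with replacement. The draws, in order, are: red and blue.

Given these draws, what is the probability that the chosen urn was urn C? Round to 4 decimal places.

For each hypothesis, P(data | H) works out to: P(data | urn A) = (3/4)(1/4) = 0.1875; P(data | urn B) = (7/12)(5/12) = 0.24306; P(data | urn C) = (2/5)(3/5) = 0.24.
Multiplying each by its prior: 1/3 · 0.1875 = 0.0625, 1/3 · 0.24306 = 0.081019, 1/3 · 0.24 = 0.08; with total 0.22352.
Hence P(urn C | data) = (0.08) / (0.22352) = 0.35791.

0.3579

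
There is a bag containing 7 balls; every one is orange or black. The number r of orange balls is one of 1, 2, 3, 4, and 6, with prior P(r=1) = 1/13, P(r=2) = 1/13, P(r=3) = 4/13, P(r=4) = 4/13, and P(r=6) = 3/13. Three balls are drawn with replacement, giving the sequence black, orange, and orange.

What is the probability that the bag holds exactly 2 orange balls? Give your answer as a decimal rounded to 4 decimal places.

Under each hypothesis, the probability of the observed sequence is: P(data | r = 1) = (6/7)(1/7)(1/7) = 0.017493; P(data | r = 2) = (5/7)(2/7)(2/7) = 0.058309; P(data | r = 3) = (4/7)(3/7)(3/7) = 0.10496; P(data | r = 4) = (3/7)(4/7)(4/7) = 0.13994; P(data | r = 6) = (1/7)(6/7)(6/7) = 0.10496.
The prior-weighted likelihoods are 1/13 · 0.017493 = 0.0013456, 1/13 · 0.058309 = 0.0044853, 4/13 · 0.10496 = 0.032294, 4/13 · 0.13994 = 0.043059, 3/13 · 0.10496 = 0.024221; these sum to 0.1054.
Hence P(r = 2 | data) = (0.0044853) / (0.1054) = 0.042553.

0.0426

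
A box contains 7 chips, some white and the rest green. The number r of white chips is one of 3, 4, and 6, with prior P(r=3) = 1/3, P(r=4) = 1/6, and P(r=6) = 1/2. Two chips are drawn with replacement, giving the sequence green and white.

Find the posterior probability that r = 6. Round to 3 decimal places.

The likelihood of the observed sequence under each hypothesis: P(data | r = 3) = (4/7)(3/7) = 12/49; P(data | r = 4) = (3/7)(4/7) = 12/49; P(data | r = 6) = (1/7)(6/7) = 6/49.
The prior-weighted likelihoods are 1/3 · 12/49 = 4/49, 1/6 · 12/49 = 2/49, 1/2 · 6/49 = 3/49; these sum to 9/49.
So P(r = 6 | data) = (3/49) / (9/49) = 1/3.

0.333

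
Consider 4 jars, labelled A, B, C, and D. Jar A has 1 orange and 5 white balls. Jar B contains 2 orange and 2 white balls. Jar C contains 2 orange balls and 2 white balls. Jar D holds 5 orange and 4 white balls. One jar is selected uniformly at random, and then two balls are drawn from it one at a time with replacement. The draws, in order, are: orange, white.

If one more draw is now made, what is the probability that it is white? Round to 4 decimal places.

The likelihood of the observed sequence under each hypothesis: P(data | jar A) = (1/6)(5/6) = 0.13889; P(data | jar B) = (2/4)(2/4) = 0.25; P(data | jar C) = (2/4)(2/4) = 0.25; P(data | jar D) = (5/9)(4/9) = 0.24691.
The prior-weighted likelihoods are 1/4 · 0.13889 = 0.034722, 1/4 · 0.25 = 0.0625, 1/4 · 0.25 = 0.0625, 1/4 · 0.24691 = 0.061728; these sum to 0.22145.
The posterior is then P(jar A | data) = 0.15679, P(jar B | data) = 0.28223, P(jar C | data) = 0.28223, P(jar D | data) = 0.27875.
Averaging over the posterior, P(white next | data) = (5/6)(0.15679) + (1/2)(0.28223) + (1/2)(0.28223) + (4/9)(0.27875) = 0.53678.

0.5368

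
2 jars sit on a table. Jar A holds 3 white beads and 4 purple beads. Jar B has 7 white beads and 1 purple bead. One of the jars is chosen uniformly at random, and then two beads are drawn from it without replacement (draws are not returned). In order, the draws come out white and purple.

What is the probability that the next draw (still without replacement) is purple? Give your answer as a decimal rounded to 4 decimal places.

The likelihood of the observed sequence under each hypothesis: P(data | jar A) = (3/7)(4/6) = 2/7; P(data | jar B) = (7/8)(1/7) = 1/8.
Weighting by the prior gives 1/2 · 2/7 = 1/7, 1/2 · 1/8 = 1/16; these sum to 23/112.
Dividing through by the total gives posterior P(jar A | data) = 16/23, P(jar B | data) = 7/23.
So P(purple next | data) = Σ P(purple next | H) P(H | data) = (3/5)(16/23) + (0)(7/23) = 48/115.

0.4174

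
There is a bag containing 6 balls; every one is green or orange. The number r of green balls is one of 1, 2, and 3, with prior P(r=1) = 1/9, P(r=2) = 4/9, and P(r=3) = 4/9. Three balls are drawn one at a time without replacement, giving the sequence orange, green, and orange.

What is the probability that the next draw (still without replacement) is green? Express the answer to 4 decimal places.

0.4255

For each hypothesis, P(data | H) works out to: P(data | r = 1) = (5/6)(1/5)(4/4) = 1/6; P(data | r = 2) = (4/6)(2/5)(3/4) = 1/5; P(data | r = 3) = (3/6)(3/5)(2/4) = 3/20.
The prior-weighted likelihoods are 1/9 · 1/6 = 1/54, 4/9 · 1/5 = 4/45, 4/9 · 3/20 = 1/15; with total 47/270.
The posterior is then P(r = 1 | data) = 5/47, P(r = 2 | data) = 24/47, P(r = 3 | data) = 18/47.
Averaging over the posterior, P(green next | data) = (0)(5/47) + (1/3)(24/47) + (2/3)(18/47) = 20/47.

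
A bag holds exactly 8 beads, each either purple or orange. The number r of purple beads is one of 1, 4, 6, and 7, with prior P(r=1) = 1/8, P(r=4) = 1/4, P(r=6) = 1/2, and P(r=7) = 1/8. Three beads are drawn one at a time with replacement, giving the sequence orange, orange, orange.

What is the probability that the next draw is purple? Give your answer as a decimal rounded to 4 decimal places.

0.2614

Under each hypothesis, the probability of the observed sequence is: P(data | r = 1) = (7/8)(7/8)(7/8) = 0.66992; P(data | r = 4) = (4/8)(4/8)(4/8) = 0.125; P(data | r = 6) = (2/8)(2/8)(2/8) = 0.015625; P(data | r = 7) = (1/8)(1/8)(1/8) = 0.0019531.
Multiplying each by its prior: 1/8 · 0.66992 = 0.08374, 1/4 · 0.125 = 0.03125, 1/2 · 0.015625 = 0.0078125, 1/8 · 0.0019531 = 0.00024414; summing to 0.12305.
Dividing through by the total gives posterior P(r = 1 | data) = 0.68056, P(r = 4 | data) = 0.25397, P(r = 6 | data) = 0.063492, P(r = 7 | data) = 0.0019841.
Averaging over the posterior, P(purple next | data) = (1/8)(0.68056) + (1/2)(0.25397) + (3/4)(0.063492) + (7/8)(0.0019841) = 0.26141.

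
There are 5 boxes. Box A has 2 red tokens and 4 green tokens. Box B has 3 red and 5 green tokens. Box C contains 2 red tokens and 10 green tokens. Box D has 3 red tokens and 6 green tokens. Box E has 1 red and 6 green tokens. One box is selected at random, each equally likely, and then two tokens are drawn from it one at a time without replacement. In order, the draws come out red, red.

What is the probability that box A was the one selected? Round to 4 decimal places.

The likelihood of the observed sequence under each hypothesis: P(data | box A) = (2/6)(1/5) = 0.066667; P(data | box B) = (3/8)(2/7) = 0.10714; P(data | box C) = (2/12)(1/11) = 0.015152; P(data | box D) = (3/9)(2/8) = 0.083333; P(data | box E) = (1/7)(0/6) = 0.
Weighting by the prior gives 1/5 · 0.066667 = 0.013333, 1/5 · 0.10714 = 0.021429, 1/5 · 0.015152 = 0.0030303, 1/5 · 0.083333 = 0.016667, 1/5 · 0 = 0; summing to 0.054459.
So P(box A | data) = (0.013333) / (0.054459) = 0.24483.

0.2448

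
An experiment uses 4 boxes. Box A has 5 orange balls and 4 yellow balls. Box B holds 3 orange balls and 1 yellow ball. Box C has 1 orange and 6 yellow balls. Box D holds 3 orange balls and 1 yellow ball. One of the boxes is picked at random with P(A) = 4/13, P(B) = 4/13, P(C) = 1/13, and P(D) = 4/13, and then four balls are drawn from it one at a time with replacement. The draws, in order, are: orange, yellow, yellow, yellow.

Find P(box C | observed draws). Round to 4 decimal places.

0.2375

Compute the likelihood of the observed sequence for each case: P(data | box A) = (5/9)(4/9)(4/9)(4/9) = 0.048773; P(data | box B) = (3/4)(1/4)(1/4)(1/4) = 0.011719; P(data | box C) = (1/7)(6/7)(6/7)(6/7) = 0.089963; P(data | box D) = (3/4)(1/4)(1/4)(1/4) = 0.011719.
Multiplying each by its prior: 4/13 · 0.048773 = 0.015007, 4/13 · 0.011719 = 0.0036058, 1/13 · 0.089963 = 0.0069202, 4/13 · 0.011719 = 0.0036058; these sum to 0.029139.
So P(box C | data) = (0.0069202) / (0.029139) = 0.23749.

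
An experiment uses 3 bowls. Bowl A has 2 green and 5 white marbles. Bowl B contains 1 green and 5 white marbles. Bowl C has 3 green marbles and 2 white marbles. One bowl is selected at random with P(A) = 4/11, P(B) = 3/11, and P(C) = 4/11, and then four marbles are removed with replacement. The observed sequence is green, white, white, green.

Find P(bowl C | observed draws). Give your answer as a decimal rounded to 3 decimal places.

0.507

For each hypothesis, P(data | H) works out to: P(data | bowl A) = (2/7)(5/7)(5/7)(2/7) = 0.041649; P(data | bowl B) = (1/6)(5/6)(5/6)(1/6) = 0.01929; P(data | bowl C) = (3/5)(2/5)(2/5)(3/5) = 0.0576.
Multiplying each by its prior: 4/11 · 0.041649 = 0.015145, 3/11 · 0.01929 = 0.0052609, 4/11 · 0.0576 = 0.020945; summing to 0.041352.
So P(bowl C | data) = (0.020945) / (0.041352) = 0.50652.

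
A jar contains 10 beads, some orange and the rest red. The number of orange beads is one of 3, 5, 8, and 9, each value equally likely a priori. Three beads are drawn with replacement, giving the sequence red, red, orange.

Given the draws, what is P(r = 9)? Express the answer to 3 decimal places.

0.029

The likelihood of the observed sequence under each hypothesis: P(data | r = 3) = (7/10)(7/10)(3/10) = 0.147; P(data | r = 5) = (5/10)(5/10)(5/10) = 0.125; P(data | r = 8) = (2/10)(2/10)(8/10) = 0.032; P(data | r = 9) = (1/10)(1/10)(9/10) = 0.009.
The prior-weighted likelihoods are 1/4 · 0.147 = 0.03675, 1/4 · 0.125 = 0.03125, 1/4 · 0.032 = 0.008, 1/4 · 0.009 = 0.00225; summing to 0.07825.
By Bayes' rule, P(r = 9 | data) = (0.00225) / (0.07825) = 0.028754.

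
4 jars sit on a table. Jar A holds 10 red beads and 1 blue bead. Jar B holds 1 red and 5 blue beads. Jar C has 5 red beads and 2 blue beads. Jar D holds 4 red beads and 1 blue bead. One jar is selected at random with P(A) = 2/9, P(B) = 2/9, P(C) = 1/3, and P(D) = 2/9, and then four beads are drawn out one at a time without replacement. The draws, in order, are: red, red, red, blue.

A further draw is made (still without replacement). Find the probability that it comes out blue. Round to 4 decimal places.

0.1414

Compute the likelihood of the observed sequence for each case: P(data | jar A) = (10/11)(9/10)(8/9)(1/8) = 0.090909; P(data | jar B) = (1/6)(0/5) = 0; P(data | jar C) = (5/7)(4/6)(3/5)(2/4) = 0.14286; P(data | jar D) = (4/5)(3/4)(2/3)(1/2) = 0.2.
Multiplying each by its prior: 2/9 · 0.090909 = 0.020202, 2/9 · 0 = 0, 1/3 · 0.14286 = 0.047619, 2/9 · 0.2 = 0.044444; with total 0.11227.
The posterior is then P(jar A | data) = 0.17995, P(jar B | data) = 0, P(jar C | data) = 0.42416, P(jar D | data) = 0.39589.
So P(blue next | data) = Σ P(blue next | H) P(H | data) = (0)(0.17995) + (1/3)(0.42416) + (0)(0.39589) = 0.14139.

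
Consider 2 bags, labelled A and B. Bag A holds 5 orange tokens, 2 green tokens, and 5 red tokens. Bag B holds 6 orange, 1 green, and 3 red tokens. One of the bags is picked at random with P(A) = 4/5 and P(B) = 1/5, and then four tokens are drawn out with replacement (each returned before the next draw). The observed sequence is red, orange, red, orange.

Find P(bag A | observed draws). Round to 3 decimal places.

Under each hypothesis, the probability of the observed sequence is: P(data | bag A) = (5/12)(5/12)(5/12)(5/12) = 0.030141; P(data | bag B) = (3/10)(6/10)(3/10)(6/10) = 0.0324.
Multiplying each by its prior: 4/5 · 0.030141 = 0.024113, 1/5 · 0.0324 = 0.00648; summing to 0.030593.
Hence P(bag A | data) = (0.024113) / (0.030593) = 0.78818.

0.788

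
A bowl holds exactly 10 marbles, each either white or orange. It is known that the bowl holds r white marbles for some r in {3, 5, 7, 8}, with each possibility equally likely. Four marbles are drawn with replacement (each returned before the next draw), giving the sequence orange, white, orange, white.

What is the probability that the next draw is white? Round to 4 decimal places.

Compute the likelihood of the observed sequence for each case: P(data | r = 3) = (7/10)(3/10)(7/10)(3/10) = 0.0441; P(data | r = 5) = (5/10)(5/10)(5/10)(5/10) = 0.0625; P(data | r = 7) = (3/10)(7/10)(3/10)(7/10) = 0.0441; P(data | r = 8) = (2/10)(8/10)(2/10)(8/10) = 0.0256.
The prior-weighted likelihoods are 1/4 · 0.0441 = 0.011025, 1/4 · 0.0625 = 0.015625, 1/4 · 0.0441 = 0.011025, 1/4 · 0.0256 = 0.0064; with total 0.044075.
The posterior is then P(r = 3 | data) = 0.25014, P(r = 5 | data) = 0.35451, P(r = 7 | data) = 0.25014, P(r = 8 | data) = 0.14521.
So P(white next | data) = Σ P(white next | H) P(H | data) = (3/10)(0.25014) + (1/2)(0.35451) + (7/10)(0.25014) + (4/5)(0.14521) = 0.54356.

0.5436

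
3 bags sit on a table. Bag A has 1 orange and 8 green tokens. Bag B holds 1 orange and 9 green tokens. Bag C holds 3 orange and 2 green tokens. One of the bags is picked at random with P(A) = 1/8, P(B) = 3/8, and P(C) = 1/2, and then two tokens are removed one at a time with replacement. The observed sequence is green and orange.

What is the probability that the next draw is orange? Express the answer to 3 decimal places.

The likelihood of the observed sequence under each hypothesis: P(data | bag A) = (8/9)(1/9) = 0.098765; P(data | bag B) = (9/10)(1/10) = 0.09; P(data | bag C) = (2/5)(3/5) = 0.24.
Weighting by the prior gives 1/8 · 0.098765 = 0.012346, 3/8 · 0.09 = 0.03375, 1/2 · 0.24 = 0.12; these sum to 0.1661.
The posterior is then P(bag A | data) = 0.074329, P(bag B | data) = 0.2032, P(bag C | data) = 0.72248.
The predictive probability is P(orange next | data) = (1/9)(0.074329) + (1/10)(0.2032) + (3/5)(0.72248) = 0.46206.

0.462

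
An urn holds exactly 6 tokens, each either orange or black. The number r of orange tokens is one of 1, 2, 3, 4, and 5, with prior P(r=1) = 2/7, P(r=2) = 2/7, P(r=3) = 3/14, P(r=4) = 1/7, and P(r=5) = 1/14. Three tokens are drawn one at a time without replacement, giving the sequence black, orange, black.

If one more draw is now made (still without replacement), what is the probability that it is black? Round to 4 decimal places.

0.6585

Compute the likelihood of the observed sequence for each case: P(data | r = 1) = (5/6)(1/5)(4/4) = 1/6; P(data | r = 2) = (4/6)(2/5)(3/4) = 1/5; P(data | r = 3) = (3/6)(3/5)(2/4) = 3/20; P(data | r = 4) = (2/6)(4/5)(1/4) = 1/15; P(data | r = 5) = (1/6)(5/5)(0/4) = 0.
Weighting by the prior gives 2/7 · 1/6 = 1/21, 2/7 · 1/5 = 2/35, 3/14 · 3/20 = 9/280, 1/7 · 1/15 = 1/105, 1/14 · 0 = 0; summing to 41/280.
The posterior is then P(r = 1 | data) = 40/123, P(r = 2 | data) = 16/41, P(r = 3 | data) = 9/41, P(r = 4 | data) = 8/123, P(r = 5 | data) = 0.
Averaging over the posterior, P(black next | data) = (1)(40/123) + (2/3)(16/41) + (1/3)(9/41) + (0)(8/123) = 27/41.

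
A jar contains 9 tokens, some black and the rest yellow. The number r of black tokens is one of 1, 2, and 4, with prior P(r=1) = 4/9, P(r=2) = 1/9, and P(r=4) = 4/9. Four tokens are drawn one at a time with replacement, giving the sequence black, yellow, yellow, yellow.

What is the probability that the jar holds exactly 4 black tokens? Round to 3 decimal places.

0.422

For each hypothesis, P(data | H) works out to: P(data | r = 1) = (1/9)(8/9)(8/9)(8/9) = 0.078037; P(data | r = 2) = (2/9)(7/9)(7/9)(7/9) = 0.10456; P(data | r = 4) = (4/9)(5/9)(5/9)(5/9) = 0.076208.
Weighting by the prior gives 4/9 · 0.078037 = 0.034683, 1/9 · 0.10456 = 0.011617, 4/9 · 0.076208 = 0.03387; with total 0.080171.
By Bayes' rule, P(r = 4 | data) = (0.03387) / (0.080171) = 0.42248.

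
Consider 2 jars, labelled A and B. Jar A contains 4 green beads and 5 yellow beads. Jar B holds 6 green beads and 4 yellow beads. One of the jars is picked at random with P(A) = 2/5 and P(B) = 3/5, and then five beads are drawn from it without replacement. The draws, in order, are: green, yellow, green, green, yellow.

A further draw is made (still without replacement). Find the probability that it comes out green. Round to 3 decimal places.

Compute the likelihood of the observed sequence for each case: P(data | jar A) = (4/9)(5/8)(3/7)(2/6)(4/5) = 2/63; P(data | jar B) = (6/10)(4/9)(5/8)(4/7)(3/6) = 1/21.
The prior-weighted likelihoods are 2/5 · 2/63 = 4/315, 3/5 · 1/21 = 1/35; these sum to 13/315.
The posterior is then P(jar A | data) = 4/13, P(jar B | data) = 9/13.
Averaging over the posterior, P(green next | data) = (1/4)(4/13) + (3/5)(9/13) = 32/65.

0.492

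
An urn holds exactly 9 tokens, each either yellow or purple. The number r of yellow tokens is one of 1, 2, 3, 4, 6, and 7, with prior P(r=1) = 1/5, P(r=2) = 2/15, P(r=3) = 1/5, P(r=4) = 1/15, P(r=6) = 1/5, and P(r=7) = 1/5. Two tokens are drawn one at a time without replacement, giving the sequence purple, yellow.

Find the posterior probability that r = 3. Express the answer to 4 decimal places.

0.2432

The likelihood of the observed sequence under each hypothesis: P(data | r = 1) = (8/9)(1/8) = 1/9; P(data | r = 2) = (7/9)(2/8) = 7/36; P(data | r = 3) = (6/9)(3/8) = 1/4; P(data | r = 4) = (5/9)(4/8) = 5/18; P(data | r = 6) = (3/9)(6/8) = 1/4; P(data | r = 7) = (2/9)(7/8) = 7/36.
The prior-weighted likelihoods are 1/5 · 1/9 = 1/45, 2/15 · 7/36 = 7/270, 1/5 · 1/4 = 1/20, 1/15 · 5/18 = 1/54, 1/5 · 1/4 = 1/20, 1/5 · 7/36 = 7/180; with total 37/180.
Hence P(r = 3 | data) = (1/20) / (37/180) = 9/37.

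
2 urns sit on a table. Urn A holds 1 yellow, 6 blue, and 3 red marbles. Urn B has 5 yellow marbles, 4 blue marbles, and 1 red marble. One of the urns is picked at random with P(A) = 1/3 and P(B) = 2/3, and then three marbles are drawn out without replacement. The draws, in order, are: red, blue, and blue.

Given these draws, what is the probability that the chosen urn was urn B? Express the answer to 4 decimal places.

Compute the likelihood of the observed sequence for each case: P(data | urn A) = (3/10)(6/9)(5/8) = 1/8; P(data | urn B) = (1/10)(4/9)(3/8) = 1/60.
Multiplying each by its prior: 1/3 · 1/8 = 1/24, 2/3 · 1/60 = 1/90; with total 19/360.
By Bayes' rule, P(urn B | data) = (1/90) / (19/360) = 4/19.

0.2105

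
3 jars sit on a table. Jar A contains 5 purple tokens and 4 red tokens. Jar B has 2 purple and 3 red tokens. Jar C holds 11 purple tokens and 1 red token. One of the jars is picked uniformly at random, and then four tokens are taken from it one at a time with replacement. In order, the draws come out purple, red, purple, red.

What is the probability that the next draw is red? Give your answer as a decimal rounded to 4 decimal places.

0.4995

For each hypothesis, P(data | H) works out to: P(data | jar A) = (5/9)(4/9)(5/9)(4/9) = 0.060966; P(data | jar B) = (2/5)(3/5)(2/5)(3/5) = 0.0576; P(data | jar C) = (11/12)(1/12)(11/12)(1/12) = 0.0058353.
Weighting by the prior gives 1/3 · 0.060966 = 0.020322, 1/3 · 0.0576 = 0.0192, 1/3 · 0.0058353 = 0.0019451; these sum to 0.041467.
The posterior is then P(jar A | data) = 0.49008, P(jar B | data) = 0.46302, P(jar C | data) = 0.046907.
So P(red next | data) = Σ P(red next | H) P(H | data) = (4/9)(0.49008) + (3/5)(0.46302) + (1/12)(0.046907) = 0.49953.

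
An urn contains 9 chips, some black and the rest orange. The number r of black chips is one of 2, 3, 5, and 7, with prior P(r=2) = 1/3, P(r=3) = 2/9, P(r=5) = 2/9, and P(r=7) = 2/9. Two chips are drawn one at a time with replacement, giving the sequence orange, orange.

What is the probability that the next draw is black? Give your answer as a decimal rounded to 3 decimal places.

0.311

For each hypothesis, P(data | H) works out to: P(data | r = 2) = (7/9)(7/9) = 49/81; P(data | r = 3) = (6/9)(6/9) = 4/9; P(data | r = 5) = (4/9)(4/9) = 16/81; P(data | r = 7) = (2/9)(2/9) = 4/81.
Weighting by the prior gives 1/3 · 49/81 = 49/243, 2/9 · 4/9 = 8/81, 2/9 · 16/81 = 32/729, 2/9 · 4/81 = 8/729; with total 259/729.
Normalising, the posterior is P(r = 2 | data) = 21/37, P(r = 3 | data) = 72/259, P(r = 5 | data) = 32/259, P(r = 7 | data) = 8/259.
So P(black next | data) = Σ P(black next | H) P(H | data) = (2/9)(21/37) + (1/3)(72/259) + (5/9)(32/259) + (7/9)(8/259) = 242/777.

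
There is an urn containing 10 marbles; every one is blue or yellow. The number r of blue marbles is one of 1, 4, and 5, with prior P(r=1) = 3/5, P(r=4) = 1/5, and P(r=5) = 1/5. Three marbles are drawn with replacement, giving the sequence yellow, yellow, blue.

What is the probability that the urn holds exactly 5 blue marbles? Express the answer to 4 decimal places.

0.2441

For each hypothesis, P(data | H) works out to: P(data | r = 1) = (9/10)(9/10)(1/10) = 0.081; P(data | r = 4) = (6/10)(6/10)(4/10) = 0.144; P(data | r = 5) = (5/10)(5/10)(5/10) = 0.125.
Multiplying each by its prior: 3/5 · 0.081 = 0.0486, 1/5 · 0.144 = 0.0288, 1/5 · 0.125 = 0.025; with total 0.1024.
So P(r = 5 | data) = (0.025) / (0.1024) = 0.24414.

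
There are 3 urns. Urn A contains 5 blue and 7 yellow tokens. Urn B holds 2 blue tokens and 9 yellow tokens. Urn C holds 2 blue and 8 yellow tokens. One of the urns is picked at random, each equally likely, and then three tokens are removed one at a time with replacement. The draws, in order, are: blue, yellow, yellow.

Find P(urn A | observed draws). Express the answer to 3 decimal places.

0.362

Compute the likelihood of the observed sequence for each case: P(data | urn A) = (5/12)(7/12)(7/12) = 0.14178; P(data | urn B) = (2/11)(9/11)(9/11) = 0.12171; P(data | urn C) = (2/10)(8/10)(8/10) = 0.128.
Weighting by the prior gives 1/3 · 0.14178 = 0.047261, 1/3 · 0.12171 = 0.040571, 1/3 · 0.128 = 0.042667; these sum to 0.1305.
Therefore the posterior P(urn A | data) = (0.047261) / (0.1305) = 0.36216.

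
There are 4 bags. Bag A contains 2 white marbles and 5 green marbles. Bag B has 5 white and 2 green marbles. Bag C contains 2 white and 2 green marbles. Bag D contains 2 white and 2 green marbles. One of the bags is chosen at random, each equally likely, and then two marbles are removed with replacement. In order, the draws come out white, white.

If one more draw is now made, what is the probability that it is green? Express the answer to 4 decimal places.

Under each hypothesis, the probability of the observed sequence is: P(data | bag A) = (2/7)(2/7) = 4/49; P(data | bag B) = (5/7)(5/7) = 25/49; P(data | bag C) = (2/4)(2/4) = 1/4; P(data | bag D) = (2/4)(2/4) = 1/4.
Multiplying each by its prior: 1/4 · 4/49 = 1/49, 1/4 · 25/49 = 25/196, 1/4 · 1/4 = 1/16, 1/4 · 1/4 = 1/16; with total 107/392.
Normalising, the posterior is P(bag A | data) = 8/107, P(bag B | data) = 50/107, P(bag C | data) = 49/214, P(bag D | data) = 49/214.
The predictive probability is P(green next | data) = (5/7)(8/107) + (2/7)(50/107) + (1/2)(49/214) + (1/2)(49/214) = 89/214.

0.4159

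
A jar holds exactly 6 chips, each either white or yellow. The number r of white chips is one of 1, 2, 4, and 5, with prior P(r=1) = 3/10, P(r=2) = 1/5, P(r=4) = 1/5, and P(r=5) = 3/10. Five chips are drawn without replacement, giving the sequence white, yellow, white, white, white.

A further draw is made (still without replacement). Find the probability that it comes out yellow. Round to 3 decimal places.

0.211

Under each hypothesis, the probability of the observed sequence is: P(data | r = 1) = (1/6)(5/5)(0/4) = 0; P(data | r = 2) = (2/6)(4/5)(1/4)(0/3) = 0; P(data | r = 4) = (4/6)(2/5)(3/4)(2/3)(1/2) = 1/15; P(data | r = 5) = (5/6)(1/5)(4/4)(3/3)(2/2) = 1/6.
The prior-weighted likelihoods are 3/10 · 0 = 0, 1/5 · 0 = 0, 1/5 · 1/15 = 1/75, 3/10 · 1/6 = 1/20; with total 19/300.
Normalising, the posterior is P(r = 1 | data) = 0, P(r = 2 | data) = 0, P(r = 4 | data) = 4/19, P(r = 5 | data) = 15/19.
So P(yellow next | data) = Σ P(yellow next | H) P(H | data) = (1)(4/19) + (0)(15/19) = 4/19.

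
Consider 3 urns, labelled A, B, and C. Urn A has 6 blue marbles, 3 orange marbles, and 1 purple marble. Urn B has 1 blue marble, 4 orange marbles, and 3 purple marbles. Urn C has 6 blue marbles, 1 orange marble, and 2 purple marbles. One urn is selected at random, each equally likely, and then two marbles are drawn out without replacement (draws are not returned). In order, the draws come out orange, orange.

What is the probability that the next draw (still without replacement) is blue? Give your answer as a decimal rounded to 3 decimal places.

Under each hypothesis, the probability of the observed sequence is: P(data | urn A) = (3/10)(2/9) = 1/15; P(data | urn B) = (4/8)(3/7) = 3/14; P(data | urn C) = (1/9)(0/8) = 0.
Multiplying each by its prior: 1/3 · 1/15 = 1/45, 1/3 · 3/14 = 1/14, 1/3 · 0 = 0; with total 59/630.
Normalising, the posterior is P(urn A | data) = 14/59, P(urn B | data) = 45/59, P(urn C | data) = 0.
Averaging over the posterior, P(blue next | data) = (3/4)(14/59) + (1/6)(45/59) = 18/59.

0.305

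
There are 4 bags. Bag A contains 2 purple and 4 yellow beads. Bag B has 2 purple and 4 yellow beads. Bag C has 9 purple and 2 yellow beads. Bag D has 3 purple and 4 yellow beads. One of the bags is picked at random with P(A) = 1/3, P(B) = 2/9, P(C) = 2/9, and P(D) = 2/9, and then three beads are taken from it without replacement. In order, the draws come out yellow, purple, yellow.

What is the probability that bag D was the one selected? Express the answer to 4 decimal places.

0.2486

The likelihood of the observed sequence under each hypothesis: P(data | bag A) = (4/6)(2/5)(3/4) = 1/5; P(data | bag B) = (4/6)(2/5)(3/4) = 1/5; P(data | bag C) = (2/11)(9/10)(1/9) = 1/55; P(data | bag D) = (4/7)(3/6)(3/5) = 6/35.
The prior-weighted likelihoods are 1/3 · 1/5 = 1/15, 2/9 · 1/5 = 2/45, 2/9 · 1/55 = 2/495, 2/9 · 6/35 = 4/105; these sum to 59/385.
So P(bag D | data) = (4/105) / (59/385) = 44/177.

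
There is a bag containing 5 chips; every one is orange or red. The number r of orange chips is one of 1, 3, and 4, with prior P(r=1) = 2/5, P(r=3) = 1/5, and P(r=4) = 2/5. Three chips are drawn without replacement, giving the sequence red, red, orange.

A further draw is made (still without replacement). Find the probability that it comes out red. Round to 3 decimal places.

Compute the likelihood of the observed sequence for each case: P(data | r = 1) = (4/5)(3/4)(1/3) = 1/5; P(data | r = 3) = (2/5)(1/4)(3/3) = 1/10; P(data | r = 4) = (1/5)(0/4) = 0.
The prior-weighted likelihoods are 2/5 · 1/5 = 2/25, 1/5 · 1/10 = 1/50, 2/5 · 0 = 0; these sum to 1/10.
Dividing through by the total gives posterior P(r = 1 | data) = 4/5, P(r = 3 | data) = 1/5, P(r = 4 | data) = 0.
So P(red next | data) = Σ P(red next | H) P(H | data) = (1)(4/5) + (0)(1/5) = 4/5.

0.800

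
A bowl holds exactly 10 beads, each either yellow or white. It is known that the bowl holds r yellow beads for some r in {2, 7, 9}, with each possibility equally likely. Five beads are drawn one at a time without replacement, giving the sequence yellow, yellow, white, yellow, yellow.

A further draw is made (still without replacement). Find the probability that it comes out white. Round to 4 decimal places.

Under each hypothesis, the probability of the observed sequence is: P(data | r = 2) = (2/10)(1/9)(8/8)(0/7) = 0; P(data | r = 7) = (7/10)(6/9)(3/8)(5/7)(4/6) = 1/12; P(data | r = 9) = (9/10)(8/9)(1/8)(7/7)(6/6) = 1/10.
Multiplying each by its prior: 1/3 · 0 = 0, 1/3 · 1/12 = 1/36, 1/3 · 1/10 = 1/30; summing to 11/180.
Dividing through by the total gives posterior P(r = 2 | data) = 0, P(r = 7 | data) = 5/11, P(r = 9 | data) = 6/11.
So P(white next | data) = Σ P(white next | H) P(H | data) = (2/5)(5/11) + (0)(6/11) = 2/11.

0.1818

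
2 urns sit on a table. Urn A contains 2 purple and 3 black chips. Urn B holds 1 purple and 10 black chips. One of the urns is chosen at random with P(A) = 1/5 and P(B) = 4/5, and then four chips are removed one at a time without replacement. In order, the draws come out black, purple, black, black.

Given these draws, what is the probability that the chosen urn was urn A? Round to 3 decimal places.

0.216

Under each hypothesis, the probability of the observed sequence is: P(data | urn A) = (3/5)(2/4)(2/3)(1/2) = 1/10; P(data | urn B) = (10/11)(1/10)(9/9)(8/8) = 1/11.
The prior-weighted likelihoods are 1/5 · 1/10 = 1/50, 4/5 · 1/11 = 4/55; summing to 51/550.
By Bayes' rule, P(urn A | data) = (1/50) / (51/550) = 11/51.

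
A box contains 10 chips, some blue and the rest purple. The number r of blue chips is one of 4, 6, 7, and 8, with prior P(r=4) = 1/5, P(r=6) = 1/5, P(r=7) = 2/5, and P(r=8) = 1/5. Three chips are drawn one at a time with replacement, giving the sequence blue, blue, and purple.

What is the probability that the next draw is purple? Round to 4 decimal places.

0.3459

Under each hypothesis, the probability of the observed sequence is: P(data | r = 4) = (4/10)(4/10)(6/10) = 0.096; P(data | r = 6) = (6/10)(6/10)(4/10) = 0.144; P(data | r = 7) = (7/10)(7/10)(3/10) = 0.147; P(data | r = 8) = (8/10)(8/10)(2/10) = 0.128.
Multiplying each by its prior: 1/5 · 0.096 = 0.0192, 1/5 · 0.144 = 0.0288, 2/5 · 0.147 = 0.0588, 1/5 · 0.128 = 0.0256; these sum to 0.1324.
Dividing through by the total gives posterior P(r = 4 | data) = 0.14502, P(r = 6 | data) = 0.21752, P(r = 7 | data) = 0.44411, P(r = 8 | data) = 0.19335.
So P(purple next | data) = Σ P(purple next | H) P(H | data) = (3/5)(0.14502) + (2/5)(0.21752) + (3/10)(0.44411) + (1/5)(0.19335) = 0.34592.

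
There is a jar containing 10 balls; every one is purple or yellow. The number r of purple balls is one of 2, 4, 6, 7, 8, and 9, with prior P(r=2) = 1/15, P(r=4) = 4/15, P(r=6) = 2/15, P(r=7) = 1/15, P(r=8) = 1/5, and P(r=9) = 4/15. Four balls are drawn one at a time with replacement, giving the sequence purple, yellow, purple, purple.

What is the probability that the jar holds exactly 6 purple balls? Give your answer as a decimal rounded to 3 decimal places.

Under each hypothesis, the probability of the observed sequence is: P(data | r = 2) = (2/10)(8/10)(2/10)(2/10) = 0.0064; P(data | r = 4) = (4/10)(6/10)(4/10)(4/10) = 0.0384; P(data | r = 6) = (6/10)(4/10)(6/10)(6/10) = 0.0864; P(data | r = 7) = (7/10)(3/10)(7/10)(7/10) = 0.1029; P(data | r = 8) = (8/10)(2/10)(8/10)(8/10) = 0.1024; P(data | r = 9) = (9/10)(1/10)(9/10)(9/10) = 0.0729.
Weighting by the prior gives 1/15 · 0.0064 = 0.00042667, 4/15 · 0.0384 = 0.01024, 2/15 · 0.0864 = 0.01152, 1/15 · 0.1029 = 0.00686, 1/5 · 0.1024 = 0.02048, 4/15 · 0.0729 = 0.01944; summing to 0.068967.
So P(r = 6 | data) = (0.01152) / (0.068967) = 0.16704.

0.167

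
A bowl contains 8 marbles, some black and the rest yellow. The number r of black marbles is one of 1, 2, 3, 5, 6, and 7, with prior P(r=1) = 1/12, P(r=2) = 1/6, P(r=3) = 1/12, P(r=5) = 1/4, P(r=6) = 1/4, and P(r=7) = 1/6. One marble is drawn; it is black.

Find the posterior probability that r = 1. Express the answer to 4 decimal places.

0.0182

The likelihood of this draw under each hypothesis: P(data | r = 1) = (1/8) = 1/8; P(data | r = 2) = (2/8) = 1/4; P(data | r = 3) = (3/8) = 3/8; P(data | r = 5) = (5/8) = 5/8; P(data | r = 6) = (6/8) = 3/4; P(data | r = 7) = (7/8) = 7/8.
Weighting by the prior gives 1/12 · 1/8 = 1/96, 1/6 · 1/4 = 1/24, 1/12 · 3/8 = 1/32, 1/4 · 5/8 = 5/32, 1/4 · 3/4 = 3/16, 1/6 · 7/8 = 7/48; summing to 55/96.
By Bayes' rule, P(r = 1 | data) = (1/96) / (55/96) = 1/55.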